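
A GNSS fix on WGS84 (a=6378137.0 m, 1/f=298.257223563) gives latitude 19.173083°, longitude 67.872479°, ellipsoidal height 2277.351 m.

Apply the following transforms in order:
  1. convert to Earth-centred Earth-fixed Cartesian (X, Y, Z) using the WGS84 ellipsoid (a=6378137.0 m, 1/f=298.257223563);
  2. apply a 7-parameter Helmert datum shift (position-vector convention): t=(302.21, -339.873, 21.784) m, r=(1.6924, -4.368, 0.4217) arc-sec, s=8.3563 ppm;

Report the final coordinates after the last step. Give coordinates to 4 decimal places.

start: φ=19.173083°, λ=67.872479°, h=2277.351 m
→ ECEF (a=6378137.000, f=1/298.257223563): X=2270816.1107, Y=5584648.7922, Z=2082203.2286
→ Helmert 7p (PV): X=2271081.7841, Y=5584343.1443, Z=2082336.3232

X=2271081.7841 m, Y=5584343.1443 m, Z=2082336.3232 m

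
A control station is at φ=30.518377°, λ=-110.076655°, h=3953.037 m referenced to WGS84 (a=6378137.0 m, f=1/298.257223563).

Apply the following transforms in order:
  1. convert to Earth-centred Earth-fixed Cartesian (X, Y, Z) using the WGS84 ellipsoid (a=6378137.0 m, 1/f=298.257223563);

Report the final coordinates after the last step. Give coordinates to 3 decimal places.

start: φ=30.518377°, λ=-110.076655°, h=3953.037 m
→ ECEF (a=6378137.000, f=1/298.257223563): X=-1888952.0824, Y=-5168328.2388, Z=3222017.1819

X=-1888952.082 m, Y=-5168328.239 m, Z=3222017.182 m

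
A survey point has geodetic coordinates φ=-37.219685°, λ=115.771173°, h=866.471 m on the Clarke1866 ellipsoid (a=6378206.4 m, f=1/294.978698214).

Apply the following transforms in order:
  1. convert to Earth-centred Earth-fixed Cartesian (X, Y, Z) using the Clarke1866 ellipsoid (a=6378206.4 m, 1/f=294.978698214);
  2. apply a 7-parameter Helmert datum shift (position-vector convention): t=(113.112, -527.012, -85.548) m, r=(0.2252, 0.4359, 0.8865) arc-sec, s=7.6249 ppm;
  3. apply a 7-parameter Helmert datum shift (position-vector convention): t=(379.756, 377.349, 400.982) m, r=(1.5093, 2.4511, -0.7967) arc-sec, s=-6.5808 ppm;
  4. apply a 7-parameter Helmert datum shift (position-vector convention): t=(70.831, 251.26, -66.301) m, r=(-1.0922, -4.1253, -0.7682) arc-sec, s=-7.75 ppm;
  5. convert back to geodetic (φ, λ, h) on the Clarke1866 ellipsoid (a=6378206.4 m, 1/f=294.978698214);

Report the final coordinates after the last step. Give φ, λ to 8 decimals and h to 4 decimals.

φ=-37.21872442°, λ=115.76447605°, h=550.7758 m

start: φ=-37.219685°, λ=115.771173°, h=866.471 m
→ ECEF (a=6378206.400, f=1/294.978698214): X=-2211323.7970, Y=4580222.4962, Z=-3837167.3748
→ Helmert 7p (PV): X=-2211255.3407, Y=4579725.0933, Z=-3837272.5068
→ Helmert 7p (PV): X=-2210888.9428, Y=4580108.9233, Z=-3836786.4848
→ Helmert 7p (PV): X=-2210707.1844, Y=4580312.6053, Z=-3836891.5203
→ geod (Bowring, a=6378206.400): φ=-37.21872442°, λ=115.76447605°, h=550.7758 m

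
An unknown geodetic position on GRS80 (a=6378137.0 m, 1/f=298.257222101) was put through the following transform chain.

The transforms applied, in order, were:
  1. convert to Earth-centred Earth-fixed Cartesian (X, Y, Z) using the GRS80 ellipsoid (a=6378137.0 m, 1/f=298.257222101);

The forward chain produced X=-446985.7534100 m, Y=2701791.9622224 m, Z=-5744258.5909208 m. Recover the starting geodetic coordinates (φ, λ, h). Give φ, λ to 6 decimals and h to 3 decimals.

start: X=-446985.7534, Y=2701791.9622, Z=-5744258.5909 m
→ geod (Bowring, a=6378137.000): φ=-64.66011100°, λ=99.39395200°, h=2949.0640 m

φ=-64.660111°, λ=99.393952°, h=2949.064 m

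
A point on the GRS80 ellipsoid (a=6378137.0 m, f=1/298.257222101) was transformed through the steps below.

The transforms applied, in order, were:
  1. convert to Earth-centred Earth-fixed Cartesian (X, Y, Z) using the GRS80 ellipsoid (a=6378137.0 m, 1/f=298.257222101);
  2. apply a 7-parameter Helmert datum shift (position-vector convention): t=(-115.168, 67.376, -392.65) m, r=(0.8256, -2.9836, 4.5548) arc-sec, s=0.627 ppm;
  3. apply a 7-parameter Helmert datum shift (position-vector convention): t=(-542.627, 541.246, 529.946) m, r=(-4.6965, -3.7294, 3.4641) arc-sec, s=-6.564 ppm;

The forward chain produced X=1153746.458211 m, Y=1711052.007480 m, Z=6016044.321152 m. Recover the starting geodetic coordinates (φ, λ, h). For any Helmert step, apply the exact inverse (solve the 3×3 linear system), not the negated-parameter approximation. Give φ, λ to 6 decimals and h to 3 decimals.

φ=71.184805°, λ=55.975501°, h=1028.802 m

start: X=1153746.4582, Y=1711052.0075, Z=6016044.3212 m
→ Helmert⁻¹: X=1154434.1520, Y=1710365.6311, Z=6015571.9321
→ Helmert⁻¹: X=1154673.3833, Y=1710295.7644, Z=6015937.2622
→ geod (Bowring, a=6378137.000): φ=71.18480500°, λ=55.97550100°, h=1028.8020 m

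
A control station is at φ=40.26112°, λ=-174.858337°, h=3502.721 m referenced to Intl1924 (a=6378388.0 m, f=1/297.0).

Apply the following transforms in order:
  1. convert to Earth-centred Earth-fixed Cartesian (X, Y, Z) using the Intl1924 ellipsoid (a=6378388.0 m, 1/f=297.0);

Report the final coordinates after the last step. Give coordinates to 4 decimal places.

X=-4857289.7829 m, Y=-437061.9389 m, Z=4102486.3108 m

start: φ=40.261120°, λ=-174.858337°, h=3502.721 m
→ ECEF (a=6378388.000, f=1/297.0): X=-4857289.7829, Y=-437061.9389, Z=4102486.3108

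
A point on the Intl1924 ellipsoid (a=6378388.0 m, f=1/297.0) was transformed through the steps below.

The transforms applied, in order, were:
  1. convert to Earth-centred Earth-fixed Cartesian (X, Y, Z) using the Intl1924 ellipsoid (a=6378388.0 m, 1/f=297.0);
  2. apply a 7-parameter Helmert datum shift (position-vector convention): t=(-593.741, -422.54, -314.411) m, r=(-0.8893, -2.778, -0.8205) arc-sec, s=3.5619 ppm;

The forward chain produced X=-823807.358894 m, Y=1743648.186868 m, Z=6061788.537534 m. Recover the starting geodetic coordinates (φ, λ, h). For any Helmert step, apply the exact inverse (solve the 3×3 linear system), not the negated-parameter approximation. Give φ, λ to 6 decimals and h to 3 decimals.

φ=72.463958°, λ=115.266005°, h=2590.732 m

start: X=-823807.3589, Y=1743648.1869, Z=6061788.5375 m
→ Helmert⁻¹: X=-823135.9782, Y=1744035.1039, Z=6062099.9614
→ geod (Bowring, a=6378388.000): φ=72.46395800°, λ=115.26600500°, h=2590.7320 m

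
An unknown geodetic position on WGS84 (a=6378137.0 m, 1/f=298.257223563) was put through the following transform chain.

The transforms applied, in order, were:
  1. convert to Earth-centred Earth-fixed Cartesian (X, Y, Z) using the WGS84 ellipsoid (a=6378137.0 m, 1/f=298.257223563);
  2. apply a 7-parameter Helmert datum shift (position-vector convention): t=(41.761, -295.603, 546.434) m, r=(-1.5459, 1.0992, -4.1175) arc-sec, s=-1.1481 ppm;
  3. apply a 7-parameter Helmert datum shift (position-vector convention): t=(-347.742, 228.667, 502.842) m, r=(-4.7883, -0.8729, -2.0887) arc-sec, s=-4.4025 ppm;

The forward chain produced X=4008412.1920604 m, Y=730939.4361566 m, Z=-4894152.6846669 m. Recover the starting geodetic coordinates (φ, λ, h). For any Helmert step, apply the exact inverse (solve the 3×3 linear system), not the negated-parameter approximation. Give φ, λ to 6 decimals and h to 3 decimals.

start: X=4008412.1921, Y=730939.4362, Z=-4894152.6847 m
→ Helmert⁻¹: X=4008749.4677, Y=730868.2066, Z=-4894677.0736
→ Helmert⁻¹: X=4008723.7980, Y=731281.3603, Z=-4895202.2843
→ geod (Bowring, a=6378137.000): φ=-50.41422800°, λ=10.33835900°, h=3794.2400 m

φ=-50.414228°, λ=10.338359°, h=3794.240 m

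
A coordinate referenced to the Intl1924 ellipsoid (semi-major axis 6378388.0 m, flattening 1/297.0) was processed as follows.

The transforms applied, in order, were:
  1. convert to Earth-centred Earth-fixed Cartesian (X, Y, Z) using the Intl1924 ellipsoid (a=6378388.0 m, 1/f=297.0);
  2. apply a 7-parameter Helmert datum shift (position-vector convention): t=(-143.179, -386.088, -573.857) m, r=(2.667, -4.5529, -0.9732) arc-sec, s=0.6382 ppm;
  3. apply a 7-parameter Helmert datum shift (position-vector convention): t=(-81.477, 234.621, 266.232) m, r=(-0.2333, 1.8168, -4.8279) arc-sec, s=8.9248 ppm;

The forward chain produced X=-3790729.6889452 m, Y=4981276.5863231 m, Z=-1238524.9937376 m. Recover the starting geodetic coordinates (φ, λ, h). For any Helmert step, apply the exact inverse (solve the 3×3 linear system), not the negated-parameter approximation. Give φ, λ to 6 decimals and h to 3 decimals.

φ=-11.263129°, λ=127.270312°, h=3251.970 m

start: X=-3790729.6889, Y=4981276.5863, Z=-1238524.9937 m
→ Helmert⁻¹: X=-3790720.0547, Y=4980910.1853, Z=-1238807.9251
→ Helmert⁻¹: X=-3790625.2904, Y=4981259.1992, Z=-1238214.0147
→ geod (Bowring, a=6378388.000): φ=-11.26312900°, λ=127.27031200°, h=3251.9700 m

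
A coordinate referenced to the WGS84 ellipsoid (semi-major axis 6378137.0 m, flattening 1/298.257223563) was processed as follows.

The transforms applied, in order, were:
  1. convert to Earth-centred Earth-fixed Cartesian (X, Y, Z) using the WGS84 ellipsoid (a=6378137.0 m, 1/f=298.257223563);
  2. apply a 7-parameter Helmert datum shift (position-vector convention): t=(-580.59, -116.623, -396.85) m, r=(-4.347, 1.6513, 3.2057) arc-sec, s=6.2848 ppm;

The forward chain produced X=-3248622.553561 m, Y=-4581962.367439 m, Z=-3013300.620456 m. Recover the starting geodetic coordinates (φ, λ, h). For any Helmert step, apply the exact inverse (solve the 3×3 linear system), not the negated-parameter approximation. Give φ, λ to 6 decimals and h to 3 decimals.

start: X=-3248622.5536, Y=-4581962.3674, Z=-3013300.6205 m
→ Helmert⁻¹: X=-3248068.6364, Y=-4581702.9695, Z=-3013007.3969
→ geod (Bowring, a=6378137.000): φ=-28.37341700°, λ=-125.33365500°, h=56.1290 m

φ=-28.373417°, λ=-125.333655°, h=56.129 m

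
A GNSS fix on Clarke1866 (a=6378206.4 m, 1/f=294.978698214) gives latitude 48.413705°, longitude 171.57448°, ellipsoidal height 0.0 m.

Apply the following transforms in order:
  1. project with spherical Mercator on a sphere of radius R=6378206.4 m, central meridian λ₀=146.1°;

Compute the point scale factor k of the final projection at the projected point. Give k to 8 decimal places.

start: φ=48.413705°, λ=171.574480°, h=0.000 m
→ into merc (λ₀=146.1°): φ=48.41370500°, λ−λ₀=25.47448000°
scale k = 1.50659741

1.50659741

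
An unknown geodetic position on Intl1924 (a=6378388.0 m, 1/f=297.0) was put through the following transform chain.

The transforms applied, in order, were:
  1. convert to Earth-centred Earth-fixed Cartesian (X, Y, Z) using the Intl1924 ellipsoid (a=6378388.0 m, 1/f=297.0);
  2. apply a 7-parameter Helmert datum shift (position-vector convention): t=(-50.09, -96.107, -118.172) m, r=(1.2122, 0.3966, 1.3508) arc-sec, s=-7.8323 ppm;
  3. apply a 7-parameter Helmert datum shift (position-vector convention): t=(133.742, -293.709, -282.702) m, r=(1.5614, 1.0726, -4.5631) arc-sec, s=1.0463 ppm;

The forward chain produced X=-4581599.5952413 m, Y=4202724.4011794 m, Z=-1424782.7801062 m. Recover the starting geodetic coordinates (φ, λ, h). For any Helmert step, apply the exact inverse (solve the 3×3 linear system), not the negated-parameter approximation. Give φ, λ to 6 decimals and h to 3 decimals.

start: X=-4581599.5952, Y=4202724.4012, Z=-1424782.7801 m
→ Helmert⁻¹: X=-4581814.1144, Y=4202901.5675, Z=-1424554.2291
→ Helmert⁻¹: X=-4581769.6462, Y=4203052.2278, Z=-1424480.7244
→ geod (Bowring, a=6378388.000): φ=-12.98844300°, λ=137.46851700°, h=1356.2830 m

φ=-12.988443°, λ=137.468517°, h=1356.283 m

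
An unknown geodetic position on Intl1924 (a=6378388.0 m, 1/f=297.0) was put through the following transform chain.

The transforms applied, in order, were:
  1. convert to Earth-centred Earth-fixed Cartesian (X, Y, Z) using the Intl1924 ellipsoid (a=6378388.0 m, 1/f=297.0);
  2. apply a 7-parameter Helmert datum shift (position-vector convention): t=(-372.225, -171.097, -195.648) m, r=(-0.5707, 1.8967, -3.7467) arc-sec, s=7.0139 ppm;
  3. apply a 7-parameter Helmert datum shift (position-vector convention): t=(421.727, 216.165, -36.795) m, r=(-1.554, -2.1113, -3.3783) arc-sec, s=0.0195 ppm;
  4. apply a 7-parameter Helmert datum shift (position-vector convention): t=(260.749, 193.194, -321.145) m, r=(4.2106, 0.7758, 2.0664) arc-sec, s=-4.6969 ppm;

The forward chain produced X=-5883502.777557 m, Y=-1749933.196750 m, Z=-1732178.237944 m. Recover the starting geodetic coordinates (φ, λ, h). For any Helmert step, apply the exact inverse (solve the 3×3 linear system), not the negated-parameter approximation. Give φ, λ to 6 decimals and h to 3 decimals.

φ=-15.854366°, λ=-163.433036°, h=1343.952 m

start: X=-5883502.7776, Y=-1749933.1968, Z=-1732178.2379 m
→ Helmert⁻¹: X=-5883802.1813, Y=-1750111.0192, Z=-1731851.6314
→ Helmert⁻¹: X=-5884212.8506, Y=-1750410.4772, Z=-1731767.7602
→ Helmert⁻¹: X=-5883751.6404, Y=-1750329.1887, Z=-1731618.9139
→ geod (Bowring, a=6378388.000): φ=-15.85436600°, λ=-163.43303600°, h=1343.9520 m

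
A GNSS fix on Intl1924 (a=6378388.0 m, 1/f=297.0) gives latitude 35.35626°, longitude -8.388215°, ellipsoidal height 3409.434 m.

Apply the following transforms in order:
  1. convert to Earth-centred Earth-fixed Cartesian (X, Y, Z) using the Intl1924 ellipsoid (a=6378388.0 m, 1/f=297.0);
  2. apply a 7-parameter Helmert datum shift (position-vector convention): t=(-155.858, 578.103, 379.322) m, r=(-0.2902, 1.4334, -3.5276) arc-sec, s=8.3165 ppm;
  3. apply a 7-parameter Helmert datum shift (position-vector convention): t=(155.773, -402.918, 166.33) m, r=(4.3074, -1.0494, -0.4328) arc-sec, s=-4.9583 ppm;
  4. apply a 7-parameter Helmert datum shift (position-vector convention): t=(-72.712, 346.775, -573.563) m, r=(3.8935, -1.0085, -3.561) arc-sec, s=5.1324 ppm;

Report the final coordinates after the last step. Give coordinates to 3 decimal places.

start: φ=35.356260°, λ=-8.388215°, h=3409.434 m
→ ECEF (a=6378388.000, f=1/297.0): X=5154924.2614, Y=-760129.5988, Z=3672203.3040
→ Helmert 7p (PV): X=5154823.7938, Y=-759640.8126, Z=3672578.4118
→ Helmert 7p (PV): X=5154933.7291, Y=-760127.4738, Z=3672736.8944
→ Helmert 7p (PV): X=5154856.3938, Y=-759942.9242, Z=3672193.0374

X=5154856.394 m, Y=-759942.924 m, Z=3672193.037 m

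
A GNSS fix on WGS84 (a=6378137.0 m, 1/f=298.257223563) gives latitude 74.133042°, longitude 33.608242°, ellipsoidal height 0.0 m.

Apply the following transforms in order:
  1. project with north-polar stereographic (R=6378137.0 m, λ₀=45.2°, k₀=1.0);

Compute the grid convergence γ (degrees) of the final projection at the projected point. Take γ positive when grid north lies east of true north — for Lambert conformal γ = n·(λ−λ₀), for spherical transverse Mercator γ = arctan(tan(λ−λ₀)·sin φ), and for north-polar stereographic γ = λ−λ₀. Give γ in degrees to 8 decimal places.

-11.59175800

start: φ=74.133042°, λ=33.608242°, h=0.000 m
→ into stereo (λ₀=45.2°): φ=74.13304200°, λ−λ₀=-11.59175800°
convergence γ = -11.59175800°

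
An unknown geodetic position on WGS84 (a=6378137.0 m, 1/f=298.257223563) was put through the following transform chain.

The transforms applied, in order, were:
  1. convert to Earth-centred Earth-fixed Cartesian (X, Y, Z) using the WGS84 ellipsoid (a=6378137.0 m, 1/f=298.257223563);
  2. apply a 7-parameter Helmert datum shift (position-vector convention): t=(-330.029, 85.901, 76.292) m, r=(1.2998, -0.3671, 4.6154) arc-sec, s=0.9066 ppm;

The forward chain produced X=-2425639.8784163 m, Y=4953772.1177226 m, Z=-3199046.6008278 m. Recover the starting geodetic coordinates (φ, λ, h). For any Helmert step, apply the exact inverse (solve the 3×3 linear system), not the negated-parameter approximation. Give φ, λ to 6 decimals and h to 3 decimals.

φ=-30.282101°, λ=116.085094°, h=3429.180 m

start: X=-2425639.8784, Y=4953772.1177, Z=-3199046.6008 m
→ Helmert⁻¹: X=-2425202.4995, Y=4953715.8325, Z=-3199146.8926
→ geod (Bowring, a=6378137.000): φ=-30.28210100°, λ=116.08509400°, h=3429.1800 m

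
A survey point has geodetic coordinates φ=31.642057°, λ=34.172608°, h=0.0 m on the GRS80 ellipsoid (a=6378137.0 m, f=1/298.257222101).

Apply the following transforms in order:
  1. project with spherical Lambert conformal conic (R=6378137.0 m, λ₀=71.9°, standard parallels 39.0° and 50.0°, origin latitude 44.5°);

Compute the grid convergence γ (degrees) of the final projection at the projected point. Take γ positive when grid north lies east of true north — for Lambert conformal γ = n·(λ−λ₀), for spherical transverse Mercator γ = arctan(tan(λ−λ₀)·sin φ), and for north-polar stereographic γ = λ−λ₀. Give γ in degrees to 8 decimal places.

start: φ=31.642057°, λ=34.172608°, h=0.000 m
→ into lcc (λ₀=71.9°): φ=31.64205700°, λ−λ₀=-37.72739200°
convergence γ = -26.48433162°

-26.48433162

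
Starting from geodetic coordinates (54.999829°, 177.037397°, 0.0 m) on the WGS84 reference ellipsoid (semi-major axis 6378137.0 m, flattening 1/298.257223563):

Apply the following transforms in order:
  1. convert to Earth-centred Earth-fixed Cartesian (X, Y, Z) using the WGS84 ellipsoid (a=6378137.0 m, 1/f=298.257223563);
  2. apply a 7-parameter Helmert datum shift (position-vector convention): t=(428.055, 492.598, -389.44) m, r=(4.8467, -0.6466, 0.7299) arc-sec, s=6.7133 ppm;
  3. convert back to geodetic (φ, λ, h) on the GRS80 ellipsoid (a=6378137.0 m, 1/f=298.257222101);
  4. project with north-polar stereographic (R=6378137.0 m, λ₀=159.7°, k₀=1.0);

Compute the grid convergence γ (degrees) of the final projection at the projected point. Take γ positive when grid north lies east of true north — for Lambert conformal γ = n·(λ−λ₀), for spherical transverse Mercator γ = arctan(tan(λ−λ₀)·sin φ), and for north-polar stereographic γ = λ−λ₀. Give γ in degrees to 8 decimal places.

start: φ=54.999829°, λ=177.037397°, h=0.000 m
→ ECEF (a=6378137.000, f=1/298.257223563): X=-3661708.6260, Y=189505.5347, Z=5201372.6044
→ Helmert 7p (PV): X=-3661322.1292, Y=189864.2274, Z=5201011.0569
→ geod (Bowring, a=6378137.000): φ=55.00066984°, λ=177.03148669°, h=-506.9065 m
→ into stereo (λ₀=159.7°): φ=55.00066984°, λ−λ₀=17.33148669°
convergence γ = 17.33148669°

17.33148669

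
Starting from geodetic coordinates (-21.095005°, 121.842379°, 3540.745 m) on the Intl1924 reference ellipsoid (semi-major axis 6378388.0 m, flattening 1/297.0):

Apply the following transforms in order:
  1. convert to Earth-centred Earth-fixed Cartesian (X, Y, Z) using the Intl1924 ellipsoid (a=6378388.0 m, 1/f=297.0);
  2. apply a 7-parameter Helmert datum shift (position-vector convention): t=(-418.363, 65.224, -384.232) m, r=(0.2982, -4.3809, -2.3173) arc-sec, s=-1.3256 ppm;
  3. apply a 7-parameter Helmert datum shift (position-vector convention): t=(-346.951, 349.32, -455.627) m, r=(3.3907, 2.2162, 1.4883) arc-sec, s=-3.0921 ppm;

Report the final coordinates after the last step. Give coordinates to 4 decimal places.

start: φ=-21.095005°, λ=121.842379°, h=3540.745 m
→ ECEF (a=6378388.000, f=1/297.0): X=-3142733.0828, Y=5060348.3519, Z=-2282515.3222
→ Helmert 7p (PV): X=-3143041.9502, Y=5060445.4750, Z=-2282955.9618
→ Helmert 7p (PV): X=-3143440.2251, Y=5060793.9976, Z=-2283287.5733

X=-3143440.2251 m, Y=5060793.9976 m, Z=-2283287.5733 m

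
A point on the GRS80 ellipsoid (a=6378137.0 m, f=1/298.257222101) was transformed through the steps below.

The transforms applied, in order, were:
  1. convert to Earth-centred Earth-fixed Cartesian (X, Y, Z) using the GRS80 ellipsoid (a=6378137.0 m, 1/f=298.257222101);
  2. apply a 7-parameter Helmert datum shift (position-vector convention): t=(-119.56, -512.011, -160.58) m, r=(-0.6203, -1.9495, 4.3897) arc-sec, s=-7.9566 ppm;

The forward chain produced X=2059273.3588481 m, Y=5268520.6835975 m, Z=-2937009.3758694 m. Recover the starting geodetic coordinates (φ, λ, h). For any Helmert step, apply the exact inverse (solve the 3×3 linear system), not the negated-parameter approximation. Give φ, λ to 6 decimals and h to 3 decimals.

φ=-27.593134°, λ=68.651112°, h=550.705 m

start: X=2059273.3588, Y=5268520.6836, Z=-2937009.3759 m
→ Helmert⁻¹: X=2059493.6820, Y=5269039.6207, Z=-2936875.7830
→ geod (Bowring, a=6378137.000): φ=-27.59313400°, λ=68.65111200°, h=550.7050 m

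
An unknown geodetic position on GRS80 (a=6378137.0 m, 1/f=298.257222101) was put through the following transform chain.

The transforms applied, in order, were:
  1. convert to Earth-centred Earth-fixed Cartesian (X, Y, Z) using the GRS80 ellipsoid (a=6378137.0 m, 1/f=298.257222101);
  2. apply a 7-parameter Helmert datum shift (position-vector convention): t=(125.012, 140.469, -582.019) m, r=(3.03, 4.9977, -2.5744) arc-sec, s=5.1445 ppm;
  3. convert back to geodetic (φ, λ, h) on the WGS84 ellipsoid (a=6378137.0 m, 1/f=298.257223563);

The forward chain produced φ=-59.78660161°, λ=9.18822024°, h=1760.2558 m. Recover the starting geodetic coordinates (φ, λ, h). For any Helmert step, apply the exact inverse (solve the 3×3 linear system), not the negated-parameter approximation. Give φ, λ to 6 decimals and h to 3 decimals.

start: φ=-59.786602°, λ=9.188220°, h=1760.256 m
→ ECEF (a=6378137.000, f=1/298.257223563): X=3177260.8512, Y=513933.6228, Z=-5490072.5485
→ Helmert⁻¹: X=3177246.0879, Y=513749.5276, Z=-5489392.8527
→ geod (Bowring, a=6378137.000): φ=-59.78387300°, λ=9.18502700°, h=1150.7750 m

φ=-59.783873°, λ=9.185027°, h=1150.775 m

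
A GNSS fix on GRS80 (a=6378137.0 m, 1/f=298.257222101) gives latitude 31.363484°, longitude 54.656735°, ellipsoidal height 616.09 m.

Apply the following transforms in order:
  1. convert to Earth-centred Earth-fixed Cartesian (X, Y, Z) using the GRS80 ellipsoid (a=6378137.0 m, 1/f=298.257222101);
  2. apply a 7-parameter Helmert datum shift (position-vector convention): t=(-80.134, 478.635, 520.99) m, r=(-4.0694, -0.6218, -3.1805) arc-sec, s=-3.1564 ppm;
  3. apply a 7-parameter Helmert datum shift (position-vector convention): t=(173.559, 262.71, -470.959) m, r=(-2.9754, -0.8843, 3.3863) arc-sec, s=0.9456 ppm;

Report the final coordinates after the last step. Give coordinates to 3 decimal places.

X=3153695.156 m, Y=4447765.056 m, Z=3300606.170 m

start: φ=31.363484°, λ=54.656735°, h=616.090 m
→ ECEF (a=6378137.000, f=1/298.257222101): X=3153637.2512, Y=4446917.6576, Z=3300692.2967
→ Helmert 7p (PV): X=3153605.7819, Y=4447398.7481, Z=3301124.6422
→ Helmert 7p (PV): X=3153695.1563, Y=4447765.0564, Z=3300606.1705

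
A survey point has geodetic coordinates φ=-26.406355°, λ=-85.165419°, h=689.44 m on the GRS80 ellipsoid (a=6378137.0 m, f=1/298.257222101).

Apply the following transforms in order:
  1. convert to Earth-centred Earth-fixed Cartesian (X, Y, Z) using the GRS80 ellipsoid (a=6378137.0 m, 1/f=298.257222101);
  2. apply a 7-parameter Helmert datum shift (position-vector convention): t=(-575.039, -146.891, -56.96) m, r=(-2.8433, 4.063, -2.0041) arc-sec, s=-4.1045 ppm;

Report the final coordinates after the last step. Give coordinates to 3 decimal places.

X=481141.780 m, Y=-5696887.738 m, Z=-2819738.769 m

start: φ=-26.406355°, λ=-85.165419°, h=689.440 m
→ ECEF (a=6378137.000, f=1/298.257222101): X=481829.6901, Y=-5696720.6785, Z=-2819762.4185
→ Helmert 7p (PV): X=481141.7801, Y=-5696887.7383, Z=-2819738.7686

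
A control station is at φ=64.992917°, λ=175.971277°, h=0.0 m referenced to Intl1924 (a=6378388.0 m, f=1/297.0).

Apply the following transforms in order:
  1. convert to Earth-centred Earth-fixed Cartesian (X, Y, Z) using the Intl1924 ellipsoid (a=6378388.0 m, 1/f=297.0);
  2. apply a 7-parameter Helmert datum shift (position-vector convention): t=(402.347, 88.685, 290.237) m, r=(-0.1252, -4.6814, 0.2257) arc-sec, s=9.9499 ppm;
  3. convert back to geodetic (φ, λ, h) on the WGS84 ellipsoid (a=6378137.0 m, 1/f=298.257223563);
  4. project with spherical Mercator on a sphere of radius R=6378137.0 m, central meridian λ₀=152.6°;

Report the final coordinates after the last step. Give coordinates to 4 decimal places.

start: φ=64.992917°, λ=175.971277°, h=0.000 m
→ ECEF (a=6378388.000, f=1/297.0): X=-2697131.2595, Y=189960.5509, Z=5757505.9022
→ Helmert 7p (PV): X=-2696886.6306, Y=190051.6695, Z=5757792.0956
→ geod (Bowring, a=6378137.000): φ=64.99530421°, λ=175.96898650°, h=334.9250 m
→ merc (R=6378137.0, λ₀=152.6°): E=2601423.6775, N=9607134.7274

E=2601423.6775 m, N=9607134.7274 m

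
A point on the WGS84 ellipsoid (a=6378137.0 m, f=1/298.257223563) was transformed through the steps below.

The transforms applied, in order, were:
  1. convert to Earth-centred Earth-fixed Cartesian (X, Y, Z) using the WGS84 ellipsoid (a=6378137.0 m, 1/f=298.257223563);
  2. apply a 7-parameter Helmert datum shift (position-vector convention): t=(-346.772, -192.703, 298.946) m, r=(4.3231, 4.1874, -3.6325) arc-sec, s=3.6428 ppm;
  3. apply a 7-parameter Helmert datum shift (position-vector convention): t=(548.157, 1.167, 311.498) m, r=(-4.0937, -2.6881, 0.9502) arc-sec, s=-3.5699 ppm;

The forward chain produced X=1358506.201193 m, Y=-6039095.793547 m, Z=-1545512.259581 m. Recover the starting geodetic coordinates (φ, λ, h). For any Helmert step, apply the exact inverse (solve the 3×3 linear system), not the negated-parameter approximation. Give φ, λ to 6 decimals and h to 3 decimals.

φ=-14.115281°, λ=-77.322825°, h=3081.429 m

start: X=1358506.2012, Y=-6039095.7935, Z=-1545512.2596 m
→ Helmert⁻¹: X=1357914.9242, Y=-6039094.0926, Z=-1545966.8296
→ Helmert⁻¹: X=1358394.4860, Y=-6038887.8735, Z=-1546105.9970
→ geod (Bowring, a=6378137.000): φ=-14.11528100°, λ=-77.32282500°, h=3081.4290 m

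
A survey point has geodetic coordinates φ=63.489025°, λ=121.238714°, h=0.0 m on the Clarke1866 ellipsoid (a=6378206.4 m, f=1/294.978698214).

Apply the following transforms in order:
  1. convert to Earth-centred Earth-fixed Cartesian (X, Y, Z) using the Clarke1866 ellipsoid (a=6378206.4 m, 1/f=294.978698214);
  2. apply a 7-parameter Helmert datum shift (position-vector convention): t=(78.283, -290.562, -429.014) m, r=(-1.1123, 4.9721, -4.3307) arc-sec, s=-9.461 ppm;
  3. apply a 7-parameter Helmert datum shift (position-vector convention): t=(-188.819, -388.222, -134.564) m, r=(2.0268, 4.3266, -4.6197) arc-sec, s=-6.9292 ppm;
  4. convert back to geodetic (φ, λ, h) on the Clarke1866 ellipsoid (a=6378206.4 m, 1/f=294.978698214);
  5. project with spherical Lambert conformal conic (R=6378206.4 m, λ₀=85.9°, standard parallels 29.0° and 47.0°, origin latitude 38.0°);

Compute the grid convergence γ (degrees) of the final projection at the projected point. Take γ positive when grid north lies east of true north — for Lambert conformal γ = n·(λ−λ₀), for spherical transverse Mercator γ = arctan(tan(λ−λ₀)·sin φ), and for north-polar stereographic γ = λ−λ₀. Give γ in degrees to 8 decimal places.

start: φ=63.489025°, λ=121.238714°, h=0.000 m
→ ECEF (a=6378206.400, f=1/294.978698214): X=-1480503.8384, Y=2440878.7751, Z=5684324.0473
→ Helmert 7p (PV): X=-1480223.2789, Y=2440626.8569, Z=5683863.7793
→ Helmert 7p (PV): X=-1480227.9553, Y=2440199.0252, Z=5683744.8614
→ geod (Bowring, a=6378206.400): φ=63.49252031°, λ=121.24105552°, h=-841.5628 m
→ into lcc (λ₀=85.9°): φ=63.49252031°, λ−λ₀=35.34105552°
convergence γ = 21.84882900°

21.84882900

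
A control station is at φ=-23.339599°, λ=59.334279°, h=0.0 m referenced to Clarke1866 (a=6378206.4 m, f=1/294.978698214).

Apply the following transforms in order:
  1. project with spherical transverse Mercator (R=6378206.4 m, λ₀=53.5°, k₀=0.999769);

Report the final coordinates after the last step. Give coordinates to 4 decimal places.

E=596900.9787 m, N=-2609648.4799 m

start: φ=-23.339599°, λ=59.334279°, h=0.000 m
→ tm (R=6378206.4, λ₀=53.5°): E=596900.9787, N=-2609648.4799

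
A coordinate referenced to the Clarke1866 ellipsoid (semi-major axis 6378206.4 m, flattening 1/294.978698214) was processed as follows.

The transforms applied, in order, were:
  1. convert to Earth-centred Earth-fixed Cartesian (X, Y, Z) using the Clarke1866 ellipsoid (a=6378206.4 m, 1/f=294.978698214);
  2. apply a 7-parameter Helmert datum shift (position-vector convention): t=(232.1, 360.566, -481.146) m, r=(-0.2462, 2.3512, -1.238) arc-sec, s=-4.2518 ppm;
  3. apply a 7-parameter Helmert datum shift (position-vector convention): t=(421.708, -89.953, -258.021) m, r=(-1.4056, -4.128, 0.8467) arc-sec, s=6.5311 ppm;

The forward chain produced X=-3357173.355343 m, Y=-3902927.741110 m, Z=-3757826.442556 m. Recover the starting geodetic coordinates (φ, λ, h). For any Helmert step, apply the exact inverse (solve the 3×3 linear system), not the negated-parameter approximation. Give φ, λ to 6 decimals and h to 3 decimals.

start: X=-3357173.3553, Y=-3902927.7411, Z=-3757826.4426 m
→ Helmert⁻¹: X=-3357664.3546, Y=-3902772.9099, Z=-3757503.2790
→ Helmert⁻¹: X=-3357844.4782, Y=-3903165.7405, Z=-3757081.0419
→ geod (Bowring, a=6378206.400): φ=-36.30379600°, λ=-130.70499700°, h=3143.5970 m

φ=-36.303796°, λ=-130.704997°, h=3143.597 m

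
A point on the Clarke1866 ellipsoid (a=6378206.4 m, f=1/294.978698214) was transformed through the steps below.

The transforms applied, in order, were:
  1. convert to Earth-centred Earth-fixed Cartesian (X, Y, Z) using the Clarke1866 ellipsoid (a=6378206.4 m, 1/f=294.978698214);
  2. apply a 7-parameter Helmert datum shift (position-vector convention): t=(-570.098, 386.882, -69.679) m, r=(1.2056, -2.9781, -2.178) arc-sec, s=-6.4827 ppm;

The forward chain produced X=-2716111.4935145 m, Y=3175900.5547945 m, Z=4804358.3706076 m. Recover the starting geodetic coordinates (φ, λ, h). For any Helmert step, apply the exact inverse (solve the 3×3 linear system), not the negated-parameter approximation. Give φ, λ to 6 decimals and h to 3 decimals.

φ=49.180219°, λ=130.535048°, h=1321.776 m

start: X=-2716111.4935, Y=3175900.5548, Z=4804358.3706 m
→ Helmert⁻¹: X=-2715523.1627, Y=3175533.6667, Z=4804479.8421
→ geod (Bowring, a=6378206.400): φ=49.18021900°, λ=130.53504800°, h=1321.7760 m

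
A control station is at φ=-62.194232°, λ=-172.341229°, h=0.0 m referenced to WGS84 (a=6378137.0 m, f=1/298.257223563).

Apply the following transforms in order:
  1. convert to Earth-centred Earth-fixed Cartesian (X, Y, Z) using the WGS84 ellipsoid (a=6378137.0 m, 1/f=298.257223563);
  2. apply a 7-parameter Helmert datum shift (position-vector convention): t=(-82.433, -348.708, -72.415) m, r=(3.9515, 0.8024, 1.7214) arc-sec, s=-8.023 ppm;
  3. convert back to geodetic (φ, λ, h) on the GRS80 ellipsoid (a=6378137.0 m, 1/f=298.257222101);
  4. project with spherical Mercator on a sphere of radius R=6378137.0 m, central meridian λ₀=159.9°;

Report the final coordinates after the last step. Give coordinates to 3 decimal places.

start: φ=-62.194232°, λ=-172.341229°, h=0.000 m
→ ECEF (a=6378137.000, f=1/298.257223563): X=-2956457.4100, Y=-397562.6321, Z=-5618645.2795
→ Helmert 7p (PV): X=-2956534.6627, Y=-397825.1858, Z=-5618668.7313
→ geod (Bowring, a=6378137.000): φ=-62.19344471°, λ=-172.33642905°, h=72.7872 m
→ merc (R=6378137.0, λ₀=159.9°): E=3090626.5811, N=-8905158.0848

E=3090626.581 m, N=-8905158.085 m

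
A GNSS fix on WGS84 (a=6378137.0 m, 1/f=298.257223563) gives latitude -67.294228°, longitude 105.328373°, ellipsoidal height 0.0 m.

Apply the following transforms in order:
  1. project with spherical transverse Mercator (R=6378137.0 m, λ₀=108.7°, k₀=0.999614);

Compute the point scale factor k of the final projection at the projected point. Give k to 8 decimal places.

0.99987168

start: φ=-67.294228°, λ=105.328373°, h=0.000 m
→ into tm (λ₀=108.7°): φ=-67.29422800°, λ−λ₀=-3.37162700°
scale k = 0.99987168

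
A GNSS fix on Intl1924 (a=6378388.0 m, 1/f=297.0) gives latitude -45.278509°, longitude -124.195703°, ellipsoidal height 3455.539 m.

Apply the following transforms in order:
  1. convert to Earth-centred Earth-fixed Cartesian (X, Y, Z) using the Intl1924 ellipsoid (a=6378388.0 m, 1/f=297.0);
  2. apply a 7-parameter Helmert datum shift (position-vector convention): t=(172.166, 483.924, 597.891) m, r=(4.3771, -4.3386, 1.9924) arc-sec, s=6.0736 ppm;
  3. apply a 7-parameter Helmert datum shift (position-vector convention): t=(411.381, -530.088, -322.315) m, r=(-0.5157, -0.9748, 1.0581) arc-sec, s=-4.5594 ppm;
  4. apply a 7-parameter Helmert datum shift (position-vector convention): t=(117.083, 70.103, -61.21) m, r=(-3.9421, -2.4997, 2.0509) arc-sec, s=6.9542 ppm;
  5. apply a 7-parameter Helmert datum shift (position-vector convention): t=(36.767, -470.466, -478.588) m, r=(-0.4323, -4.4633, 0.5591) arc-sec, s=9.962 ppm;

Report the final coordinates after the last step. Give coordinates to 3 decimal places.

X=-2527074.744 m, Y=-3721235.309 m, Z=-4512206.645 m

start: φ=-45.278509°, λ=-124.195703°, h=3455.539 m
→ ECEF (a=6378388.000, f=1/297.0): X=-2528136.1857, Y=-3720639.6208, Z=-4511718.0838
→ Helmert 7p (PV): X=-2527848.5345, Y=-3720106.9722, Z=-4511279.7279
→ Helmert 7p (PV): X=-2527385.2246, Y=-3720644.3451, Z=-4511584.1198
→ Helmert 7p (PV): X=-2527194.0470, Y=-3720711.4715, Z=-4511636.2247
→ Helmert 7p (PV): X=-2527074.7436, Y=-3721235.3093, Z=-4512206.6452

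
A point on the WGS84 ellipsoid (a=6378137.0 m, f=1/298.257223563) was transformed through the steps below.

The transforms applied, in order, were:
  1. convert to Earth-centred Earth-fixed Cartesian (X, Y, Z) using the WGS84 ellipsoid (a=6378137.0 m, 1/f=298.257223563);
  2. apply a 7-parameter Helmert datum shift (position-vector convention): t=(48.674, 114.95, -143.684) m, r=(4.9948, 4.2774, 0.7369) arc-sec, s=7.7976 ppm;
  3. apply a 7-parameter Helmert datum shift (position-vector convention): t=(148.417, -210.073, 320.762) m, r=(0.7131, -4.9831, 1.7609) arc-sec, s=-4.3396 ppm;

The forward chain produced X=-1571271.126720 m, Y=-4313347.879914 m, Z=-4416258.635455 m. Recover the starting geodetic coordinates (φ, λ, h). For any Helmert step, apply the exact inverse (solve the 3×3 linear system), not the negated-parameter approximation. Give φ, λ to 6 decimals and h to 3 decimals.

start: X=-1571271.1267, Y=-4313347.8799, Z=-4416258.6355 m
→ Helmert⁻¹: X=-1571569.8831, Y=-4313158.3766, Z=-4416545.6851
→ Helmert⁻¹: X=-1571530.1296, Y=-4313341.0219, Z=-4416295.7039
→ geod (Bowring, a=6378137.000): φ=-44.08288200°, λ=-110.01879300°, h=2277.0290 m

φ=-44.082882°, λ=-110.018793°, h=2277.029 m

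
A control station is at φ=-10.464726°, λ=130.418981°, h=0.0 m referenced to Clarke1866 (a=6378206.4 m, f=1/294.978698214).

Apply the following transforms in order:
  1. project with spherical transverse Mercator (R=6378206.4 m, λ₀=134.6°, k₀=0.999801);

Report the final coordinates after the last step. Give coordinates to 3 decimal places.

start: φ=-10.464726°, λ=130.418981°, h=0.000 m
→ tm (R=6378206.4, λ₀=134.6°): E=-457981.0557, N=-1167747.8243

E=-457981.056 m, N=-1167747.824 m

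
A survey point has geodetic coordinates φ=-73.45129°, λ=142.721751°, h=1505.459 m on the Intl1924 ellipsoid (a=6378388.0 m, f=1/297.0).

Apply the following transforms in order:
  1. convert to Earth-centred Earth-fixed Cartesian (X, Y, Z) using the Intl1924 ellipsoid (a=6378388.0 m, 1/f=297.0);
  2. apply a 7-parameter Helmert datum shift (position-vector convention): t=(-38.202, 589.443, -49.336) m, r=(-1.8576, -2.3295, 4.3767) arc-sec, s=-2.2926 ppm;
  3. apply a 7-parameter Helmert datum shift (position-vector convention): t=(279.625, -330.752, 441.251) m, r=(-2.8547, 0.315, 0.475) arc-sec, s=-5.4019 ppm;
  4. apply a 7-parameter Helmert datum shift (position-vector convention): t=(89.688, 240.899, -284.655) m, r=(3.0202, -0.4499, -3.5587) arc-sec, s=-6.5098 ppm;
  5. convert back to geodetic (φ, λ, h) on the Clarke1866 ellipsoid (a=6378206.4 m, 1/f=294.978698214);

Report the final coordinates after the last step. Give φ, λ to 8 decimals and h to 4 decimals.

start: φ=-73.451290°, λ=142.721751°, h=1505.459 m
→ ECEF (a=6378388.000, f=1/297.0): X=-1450428.1277, Y=1104060.2222, Z=-6093366.3331
→ Helmert 7p (PV): X=-1450417.6146, Y=1104561.4816, Z=-6093428.0232
→ Helmert 7p (PV): X=-1450142.0038, Y=1104137.0904, Z=-6092966.9281
→ Helmert 7p (PV): X=-1450010.5363, Y=1104485.0356, Z=-6093198.9151
→ geod (Bowring, a=6378206.400): φ=-73.45222468°, λ=142.70317510°, h=1639.8686 m

φ=-73.45222468°, λ=142.70317510°, h=1639.8686 m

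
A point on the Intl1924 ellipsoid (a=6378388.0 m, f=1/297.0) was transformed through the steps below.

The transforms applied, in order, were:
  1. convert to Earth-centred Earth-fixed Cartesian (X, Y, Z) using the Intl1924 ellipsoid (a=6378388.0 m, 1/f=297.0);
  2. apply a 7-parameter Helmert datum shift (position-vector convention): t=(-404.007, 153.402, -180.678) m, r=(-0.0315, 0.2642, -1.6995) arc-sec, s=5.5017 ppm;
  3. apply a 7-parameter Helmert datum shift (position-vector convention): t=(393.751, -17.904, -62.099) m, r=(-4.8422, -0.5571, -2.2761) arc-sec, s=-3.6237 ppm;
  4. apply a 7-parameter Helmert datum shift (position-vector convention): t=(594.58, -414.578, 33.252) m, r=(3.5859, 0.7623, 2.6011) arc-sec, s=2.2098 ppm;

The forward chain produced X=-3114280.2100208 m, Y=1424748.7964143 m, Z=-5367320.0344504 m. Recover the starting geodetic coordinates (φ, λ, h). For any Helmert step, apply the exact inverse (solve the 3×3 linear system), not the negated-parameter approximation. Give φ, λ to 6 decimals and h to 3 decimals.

φ=-57.628337°, λ=155.416037°, h=3889.894 m

start: X=-3114280.2100, Y=1424748.7964, Z=-5367320.0345 m
→ Helmert⁻¹: X=-3114830.0991, Y=1425106.1931, Z=-5367377.7127
→ Helmert⁻¹: X=-3115265.3624, Y=1425220.8856, Z=-5367293.1913
→ Helmert⁻¹: X=-3114849.0853, Y=1425034.7985, Z=-5367086.7573
→ geod (Bowring, a=6378388.000): φ=-57.62833700°, λ=155.41603700°, h=3889.8940 m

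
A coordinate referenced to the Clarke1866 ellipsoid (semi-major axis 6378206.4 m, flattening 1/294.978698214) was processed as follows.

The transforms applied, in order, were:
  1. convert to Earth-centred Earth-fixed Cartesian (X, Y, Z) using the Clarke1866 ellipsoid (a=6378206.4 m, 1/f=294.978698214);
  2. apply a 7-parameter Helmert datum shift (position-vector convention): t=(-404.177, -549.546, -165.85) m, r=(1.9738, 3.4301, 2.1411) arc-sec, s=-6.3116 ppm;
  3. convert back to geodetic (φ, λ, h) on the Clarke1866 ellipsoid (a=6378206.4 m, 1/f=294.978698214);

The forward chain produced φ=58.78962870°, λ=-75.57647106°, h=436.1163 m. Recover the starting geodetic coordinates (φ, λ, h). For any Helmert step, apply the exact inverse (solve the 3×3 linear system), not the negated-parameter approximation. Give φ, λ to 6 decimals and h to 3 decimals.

start: φ=58.789629°, λ=-75.576471°, h=436.116 m
→ ECEF (a=6378206.400, f=1/294.978698214): X=825354.1267, Y=-3209070.5454, Z=5432004.1761
→ Helmert⁻¹: X=825639.8741, Y=-3208497.8383, Z=5432248.7450
→ geod (Bowring, a=6378206.400): φ=58.79447800°, λ=-75.56921800°, h=394.7950 m

φ=58.794478°, λ=-75.569218°, h=394.795 m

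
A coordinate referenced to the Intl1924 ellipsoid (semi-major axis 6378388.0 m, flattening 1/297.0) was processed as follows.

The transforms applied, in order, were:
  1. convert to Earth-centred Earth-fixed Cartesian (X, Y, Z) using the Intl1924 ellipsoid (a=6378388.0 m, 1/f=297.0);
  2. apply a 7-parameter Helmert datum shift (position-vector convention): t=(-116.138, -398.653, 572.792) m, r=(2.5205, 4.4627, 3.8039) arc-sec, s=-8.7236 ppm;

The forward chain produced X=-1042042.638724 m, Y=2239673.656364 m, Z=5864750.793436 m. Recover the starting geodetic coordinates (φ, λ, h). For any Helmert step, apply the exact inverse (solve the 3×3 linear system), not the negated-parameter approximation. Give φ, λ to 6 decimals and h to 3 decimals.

start: X=-1042042.6387, Y=2239673.6564, Z=5864750.7934 m
→ Helmert⁻¹: X=-1042021.1532, Y=2240182.7265, Z=5864179.2393
→ geod (Bowring, a=6378388.000): φ=67.29141100°, λ=114.94549700°, h=3261.7220 m

φ=67.291411°, λ=114.945497°, h=3261.722 m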